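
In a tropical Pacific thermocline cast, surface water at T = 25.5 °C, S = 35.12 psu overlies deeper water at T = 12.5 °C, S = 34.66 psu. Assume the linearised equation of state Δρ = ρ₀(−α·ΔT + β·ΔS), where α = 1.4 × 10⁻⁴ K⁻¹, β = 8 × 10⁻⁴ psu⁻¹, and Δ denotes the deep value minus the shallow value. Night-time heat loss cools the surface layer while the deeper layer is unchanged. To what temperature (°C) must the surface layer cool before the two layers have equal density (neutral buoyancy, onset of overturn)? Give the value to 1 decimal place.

Neutral buoyancy requires Δρ = 0, i.e. −α(T_deep − T_surf′) + β(S_deep − S_surf) = 0.
T_surf′ = T_deep − (β/α)·ΔS = 12.5 − (8 × 10⁻⁴/1.4 × 10⁻⁴)·(-0.46) = 15.129 °C.
Cooling required: 25.5 − (15.129) = 10.371 °C.

15.1 °C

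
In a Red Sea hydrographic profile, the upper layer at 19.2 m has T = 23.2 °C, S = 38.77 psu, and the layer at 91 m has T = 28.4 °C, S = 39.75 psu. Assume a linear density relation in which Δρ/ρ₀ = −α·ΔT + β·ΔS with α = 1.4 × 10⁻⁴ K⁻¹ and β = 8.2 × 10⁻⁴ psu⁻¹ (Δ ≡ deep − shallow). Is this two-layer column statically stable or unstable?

ΔT = 28.4 − 23.2 = +5.2 K and ΔS = 39.75 − 38.77 = +0.98 psu (deep − shallow).
−αΔT = -7.28 × 10⁻⁴; βΔS = 8.036 × 10⁻⁴; sum Δρ/ρ₀ = 7.56 × 10⁻⁵.
Δρ/ρ₀ > 0, so Δρ > 0: deeper water is denser → statically stable.

stable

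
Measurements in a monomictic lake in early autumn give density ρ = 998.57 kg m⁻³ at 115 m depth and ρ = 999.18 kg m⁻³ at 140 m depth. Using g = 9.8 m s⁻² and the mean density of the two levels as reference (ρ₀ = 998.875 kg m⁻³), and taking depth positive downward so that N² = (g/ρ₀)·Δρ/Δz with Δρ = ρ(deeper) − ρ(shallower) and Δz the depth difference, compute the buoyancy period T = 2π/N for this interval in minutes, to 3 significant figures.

6.77 min

Δρ = 999.18 − 998.57 = 0.61 kg m⁻³ over Δz = 140 − 115 = 25 m.
N² = (9.8/998.875) × (0.61/25) = 2.3939 × 10⁻⁴ s⁻².
N = √(2.3939 × 10⁻⁴) = 0.015472 rad s⁻¹, so T = 2π/N = 406.10 s = 6.7683 min ≈ 6.77 min.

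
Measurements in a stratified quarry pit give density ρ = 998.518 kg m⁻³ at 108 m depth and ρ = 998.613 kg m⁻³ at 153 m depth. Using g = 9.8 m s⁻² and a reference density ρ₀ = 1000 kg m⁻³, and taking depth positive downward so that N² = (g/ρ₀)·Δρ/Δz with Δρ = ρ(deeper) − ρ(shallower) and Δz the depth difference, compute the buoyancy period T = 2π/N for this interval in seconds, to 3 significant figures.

Δρ = 998.613 − 998.518 = 0.095 kg m⁻³ over Δz = 153 − 108 = 45 m.
N² = (9.8/1000) × (0.095/45) = 2.0689 × 10⁻⁵ s⁻².
N = √(2.0689 × 10⁻⁵) = 4.5485 × 10⁻³ rad s⁻¹, so T = 2π/N = 1.3814 × 10³ s ≈ 1.38 × 10³ s.

1.38 × 10³ s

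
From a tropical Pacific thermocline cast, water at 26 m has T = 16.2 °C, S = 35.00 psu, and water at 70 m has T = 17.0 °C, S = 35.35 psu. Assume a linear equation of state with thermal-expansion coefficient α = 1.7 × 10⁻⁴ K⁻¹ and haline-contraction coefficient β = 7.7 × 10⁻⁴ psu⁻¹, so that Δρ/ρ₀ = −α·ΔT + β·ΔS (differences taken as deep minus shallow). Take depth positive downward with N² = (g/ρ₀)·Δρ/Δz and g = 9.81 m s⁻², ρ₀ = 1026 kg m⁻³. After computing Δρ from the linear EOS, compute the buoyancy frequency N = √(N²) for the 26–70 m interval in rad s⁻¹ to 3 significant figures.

ΔT = +0.8 K, ΔS = +0.35 psu (deep − shallow).
Δρ/ρ₀ = −αΔT + βΔS = -1.36 × 10⁻⁴ + 2.695 × 10⁻⁴ = 1.335 × 10⁻⁴, so Δρ ≈ 0.1370 kg m⁻³.
N² = (g/ρ₀)·Δρ/Δz = g·(Δρ/ρ₀)/Δz = 9.81 × 1.335 × 10⁻⁴ / 44 = 2.9764 × 10⁻⁵ s⁻².
N = √(2.9764 × 10⁻⁵) = 5.4556 × 10⁻³ rad s⁻¹ ≈ 5.46 × 10⁻³ rad s⁻¹.

5.46 × 10⁻³ rad s⁻¹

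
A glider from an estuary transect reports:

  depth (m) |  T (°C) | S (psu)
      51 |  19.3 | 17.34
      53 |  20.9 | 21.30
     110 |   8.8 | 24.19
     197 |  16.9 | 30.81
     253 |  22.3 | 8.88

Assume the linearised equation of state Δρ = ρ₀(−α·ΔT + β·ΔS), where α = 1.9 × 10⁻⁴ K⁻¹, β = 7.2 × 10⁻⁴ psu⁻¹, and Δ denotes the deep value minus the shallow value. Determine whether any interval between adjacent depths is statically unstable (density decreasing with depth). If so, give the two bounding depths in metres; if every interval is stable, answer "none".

197–253 m

Evaluate Δρ/ρ₀ = −αΔT + βΔS across each adjacent pair:
  51–53 m: −αΔT+βΔS = −(1.9 × 10⁻⁴)(+1.6)+(7.2 × 10⁻⁴)(+3.96) = 2.5 × 10⁻³ → stable
  53–110 m: −αΔT+βΔS = −(1.9 × 10⁻⁴)(-12.1)+(7.2 × 10⁻⁴)(+2.89) = 4.4 × 10⁻³ → stable
  110–197 m: −αΔT+βΔS = −(1.9 × 10⁻⁴)(+8.1)+(7.2 × 10⁻⁴)(+6.62) = 3.2 × 10⁻³ → stable
  197–253 m: −αΔT+βΔS = −(1.9 × 10⁻⁴)(+5.4)+(7.2 × 10⁻⁴)(-21.93) = -0.017 → UNSTABLE
The 197–253 m interval has Δρ < 0: lighter water underlies denser water.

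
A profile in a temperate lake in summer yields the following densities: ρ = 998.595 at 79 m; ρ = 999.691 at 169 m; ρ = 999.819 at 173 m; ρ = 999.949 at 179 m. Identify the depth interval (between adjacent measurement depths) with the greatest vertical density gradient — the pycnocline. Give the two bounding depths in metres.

169–173 m

Compute the density gradient over each adjacent pair:
  79–169 m: Δρ/Δz = 1.096/90 = 0.012 kg m⁻⁴
  169–173 m: Δρ/Δz = 0.128/4 = 0.032 kg m⁻⁴
  173–179 m: Δρ/Δz = 0.130/6 = 0.022 kg m⁻⁴
The largest gradient is in the 169–173 m interval — the pycnocline.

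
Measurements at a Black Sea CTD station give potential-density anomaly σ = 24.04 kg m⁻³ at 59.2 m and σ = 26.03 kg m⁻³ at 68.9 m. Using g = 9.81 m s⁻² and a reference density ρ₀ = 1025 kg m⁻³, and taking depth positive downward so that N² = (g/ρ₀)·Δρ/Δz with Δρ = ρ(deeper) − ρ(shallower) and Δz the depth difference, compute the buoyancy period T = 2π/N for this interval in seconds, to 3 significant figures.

142 s

Δρ = 1026.03 − 1024.04 = 1.99 kg m⁻³ over Δz = 68.9 − 59.2 = 9.7 m.
N² = (9.81/1025) × (1.99/9.7) = 1.9635 × 10⁻³ s⁻².
N = √(1.9635 × 10⁻³) = 0.044311 rad s⁻¹, so T = 2π/N = 141.80 s ≈ 142 s.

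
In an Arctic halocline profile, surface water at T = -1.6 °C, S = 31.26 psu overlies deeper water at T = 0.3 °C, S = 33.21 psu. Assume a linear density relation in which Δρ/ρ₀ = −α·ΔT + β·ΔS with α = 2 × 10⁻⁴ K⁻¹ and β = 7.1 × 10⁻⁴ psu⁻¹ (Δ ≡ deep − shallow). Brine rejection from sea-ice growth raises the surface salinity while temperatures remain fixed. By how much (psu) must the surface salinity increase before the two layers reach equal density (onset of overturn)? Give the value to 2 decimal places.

1.41 psu

Neutral buoyancy requires −α(T_deep − T_surf) + β(S_deep − S_surf′) = 0.
S_surf′ = S_deep − (α/β)·ΔT = 33.21 − (2 × 10⁻⁴/7.1 × 10⁻⁴)·(+1.9) = 32.6748 psu.
Increase required: 32.6748 − 31.26 = 1.4148 psu.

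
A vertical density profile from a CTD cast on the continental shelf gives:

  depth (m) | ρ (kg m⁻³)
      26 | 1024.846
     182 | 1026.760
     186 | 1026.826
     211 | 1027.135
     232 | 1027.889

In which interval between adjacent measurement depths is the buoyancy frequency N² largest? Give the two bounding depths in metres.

Compute the density gradient over each adjacent pair:
  26–182 m: Δρ/Δz = 1.914/156 = 0.012 kg m⁻⁴
  182–186 m: Δρ/Δz = 0.066/4 = 0.017 kg m⁻⁴
  186–211 m: Δρ/Δz = 0.309/25 = 0.012 kg m⁻⁴
  211–232 m: Δρ/Δz = 0.754/21 = 0.036 kg m⁻⁴
The largest gradient is in the 211–232 m interval — the pycnocline.

211–232 m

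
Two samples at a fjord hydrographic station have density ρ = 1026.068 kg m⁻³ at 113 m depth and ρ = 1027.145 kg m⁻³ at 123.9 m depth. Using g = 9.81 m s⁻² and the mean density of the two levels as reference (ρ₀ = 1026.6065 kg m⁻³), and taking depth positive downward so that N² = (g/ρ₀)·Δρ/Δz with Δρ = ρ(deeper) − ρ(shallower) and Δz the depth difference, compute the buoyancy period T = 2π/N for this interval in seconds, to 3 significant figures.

204 s

Δρ = 1027.145 − 1026.068 = 1.077 kg m⁻³ over Δz = 123.9 − 113 = 10.9 m.
N² = (9.81/1026.6065) × (1.077/10.9) = 9.4418 × 10⁻⁴ s⁻².
N = √(9.4418 × 10⁻⁴) = 0.030728 rad s⁻¹, so T = 2π/N = 204.48 s ≈ 204 s.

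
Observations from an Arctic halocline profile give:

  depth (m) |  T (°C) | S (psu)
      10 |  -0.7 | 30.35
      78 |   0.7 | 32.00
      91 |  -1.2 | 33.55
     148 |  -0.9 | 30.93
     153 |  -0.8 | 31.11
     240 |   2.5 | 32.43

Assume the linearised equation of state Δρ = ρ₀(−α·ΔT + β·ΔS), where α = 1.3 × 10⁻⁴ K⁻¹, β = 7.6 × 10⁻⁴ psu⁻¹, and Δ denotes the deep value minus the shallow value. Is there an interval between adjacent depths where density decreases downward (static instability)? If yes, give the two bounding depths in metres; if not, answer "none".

Evaluate Δρ/ρ₀ = −αΔT + βΔS across each adjacent pair:
  10–78 m: −αΔT+βΔS = −(1.3 × 10⁻⁴)(+1.4)+(7.6 × 10⁻⁴)(+1.65) = 1.1 × 10⁻³ → stable
  78–91 m: −αΔT+βΔS = −(1.3 × 10⁻⁴)(-1.9)+(7.6 × 10⁻⁴)(+1.55) = 1.4 × 10⁻³ → stable
  91–148 m: −αΔT+βΔS = −(1.3 × 10⁻⁴)(+0.3)+(7.6 × 10⁻⁴)(-2.62) = -2.0 × 10⁻³ → UNSTABLE
  148–153 m: −αΔT+βΔS = −(1.3 × 10⁻⁴)(+0.1)+(7.6 × 10⁻⁴)(+0.18) = 1.2 × 10⁻⁴ → stable
  153–240 m: −αΔT+βΔS = −(1.3 × 10⁻⁴)(+3.3)+(7.6 × 10⁻⁴)(+1.32) = 5.7 × 10⁻⁴ → stable
The 91–148 m interval has Δρ < 0: lighter water underlies denser water.

91–148 m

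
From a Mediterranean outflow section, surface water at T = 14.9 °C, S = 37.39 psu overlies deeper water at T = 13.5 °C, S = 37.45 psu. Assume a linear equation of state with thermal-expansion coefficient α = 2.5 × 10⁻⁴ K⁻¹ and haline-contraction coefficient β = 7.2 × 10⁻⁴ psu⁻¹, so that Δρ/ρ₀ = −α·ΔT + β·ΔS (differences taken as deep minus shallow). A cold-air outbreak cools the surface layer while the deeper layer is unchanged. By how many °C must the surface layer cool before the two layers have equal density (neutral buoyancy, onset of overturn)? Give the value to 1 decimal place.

Neutral buoyancy requires Δρ = 0, i.e. −α(T_deep − T_surf′) + β(S_deep − S_surf) = 0.
T_surf′ = T_deep − (β/α)·ΔS = 13.5 − (7.2 × 10⁻⁴/2.5 × 10⁻⁴)·(+0.06) = 13.327 °C.
Cooling required: 14.9 − (13.327) = 1.573 °C.

1.6 °C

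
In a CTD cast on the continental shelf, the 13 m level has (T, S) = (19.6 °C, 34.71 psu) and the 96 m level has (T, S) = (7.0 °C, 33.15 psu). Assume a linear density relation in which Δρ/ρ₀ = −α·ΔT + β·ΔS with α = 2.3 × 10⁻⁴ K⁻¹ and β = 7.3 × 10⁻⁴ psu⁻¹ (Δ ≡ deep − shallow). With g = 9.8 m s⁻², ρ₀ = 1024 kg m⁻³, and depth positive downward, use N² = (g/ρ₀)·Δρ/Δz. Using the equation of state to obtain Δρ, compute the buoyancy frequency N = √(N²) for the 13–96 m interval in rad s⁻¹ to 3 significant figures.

0.0144 rad s⁻¹

ΔT = -12.6 K, ΔS = -1.56 psu (deep − shallow).
Δρ/ρ₀ = −αΔT + βΔS = 2.898 × 10⁻³ − 1.1388 × 10⁻³ = 1.7592 × 10⁻³, so Δρ ≈ 1.801 kg m⁻³.
N² = (g/ρ₀)·Δρ/Δz = g·(Δρ/ρ₀)/Δz = 9.8 × 1.7592 × 10⁻³ / 83 = 2.0771 × 10⁻⁴ s⁻².
N = √(2.0771 × 10⁻⁴) = 0.014412 rad s⁻¹ ≈ 0.0144 rad s⁻¹.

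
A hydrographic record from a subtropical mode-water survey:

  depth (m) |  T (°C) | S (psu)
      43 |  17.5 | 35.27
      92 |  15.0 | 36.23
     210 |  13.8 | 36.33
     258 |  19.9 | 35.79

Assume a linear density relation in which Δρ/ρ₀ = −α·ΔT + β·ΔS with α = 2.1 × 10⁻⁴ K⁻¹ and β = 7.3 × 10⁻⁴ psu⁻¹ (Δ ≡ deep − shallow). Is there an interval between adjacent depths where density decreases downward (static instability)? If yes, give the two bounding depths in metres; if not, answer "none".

Evaluate Δρ/ρ₀ = −αΔT + βΔS across each adjacent pair:
  43–92 m: −αΔT+βΔS = −(2.1 × 10⁻⁴)(-2.5)+(7.3 × 10⁻⁴)(+0.96) = 1.2 × 10⁻³ → stable
  92–210 m: −αΔT+βΔS = −(2.1 × 10⁻⁴)(-1.2)+(7.3 × 10⁻⁴)(+0.10) = 3.2 × 10⁻⁴ → stable
  210–258 m: −αΔT+βΔS = −(2.1 × 10⁻⁴)(+6.1)+(7.3 × 10⁻⁴)(-0.54) = -1.7 × 10⁻³ → UNSTABLE
The 210–258 m interval has Δρ < 0: lighter water underlies denser water.

210–258 m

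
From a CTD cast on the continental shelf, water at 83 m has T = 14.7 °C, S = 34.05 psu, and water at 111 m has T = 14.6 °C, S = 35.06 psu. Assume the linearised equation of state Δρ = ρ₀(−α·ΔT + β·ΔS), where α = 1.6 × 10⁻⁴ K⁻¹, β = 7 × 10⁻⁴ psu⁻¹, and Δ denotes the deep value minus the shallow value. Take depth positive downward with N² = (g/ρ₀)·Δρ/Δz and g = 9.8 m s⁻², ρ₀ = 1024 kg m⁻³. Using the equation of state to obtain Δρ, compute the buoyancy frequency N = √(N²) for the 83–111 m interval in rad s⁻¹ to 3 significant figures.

0.0159 rad s⁻¹

ΔT = -0.1 K, ΔS = +1.01 psu (deep − shallow).
Δρ/ρ₀ = −αΔT + βΔS = 1.60 × 10⁻⁵ + 7.07 × 10⁻⁴ = 7.23 × 10⁻⁴, so Δρ ≈ 0.7404 kg m⁻³.
N² = (g/ρ₀)·Δρ/Δz = g·(Δρ/ρ₀)/Δz = 9.8 × 7.23 × 10⁻⁴ / 28 = 2.5305 × 10⁻⁴ s⁻².
N = √(2.5305 × 10⁻⁴) = 0.015908 rad s⁻¹ ≈ 0.0159 rad s⁻¹.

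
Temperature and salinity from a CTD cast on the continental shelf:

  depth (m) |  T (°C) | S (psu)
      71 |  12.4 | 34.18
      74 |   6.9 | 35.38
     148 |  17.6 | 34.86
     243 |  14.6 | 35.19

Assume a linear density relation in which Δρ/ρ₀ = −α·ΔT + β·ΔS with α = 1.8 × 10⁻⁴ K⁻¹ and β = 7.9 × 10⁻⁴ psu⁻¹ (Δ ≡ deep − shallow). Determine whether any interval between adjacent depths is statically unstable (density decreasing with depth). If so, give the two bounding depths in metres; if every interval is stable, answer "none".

Evaluate Δρ/ρ₀ = −αΔT + βΔS across each adjacent pair:
  71–74 m: −αΔT+βΔS = −(1.8 × 10⁻⁴)(-5.5)+(7.9 × 10⁻⁴)(+1.20) = 1.9 × 10⁻³ → stable
  74–148 m: −αΔT+βΔS = −(1.8 × 10⁻⁴)(+10.7)+(7.9 × 10⁻⁴)(-0.52) = -2.3 × 10⁻³ → UNSTABLE
  148–243 m: −αΔT+βΔS = −(1.8 × 10⁻⁴)(-3.0)+(7.9 × 10⁻⁴)(+0.33) = 8.0 × 10⁻⁴ → stable
The 74–148 m interval has Δρ < 0: lighter water underlies denser water.

74–148 m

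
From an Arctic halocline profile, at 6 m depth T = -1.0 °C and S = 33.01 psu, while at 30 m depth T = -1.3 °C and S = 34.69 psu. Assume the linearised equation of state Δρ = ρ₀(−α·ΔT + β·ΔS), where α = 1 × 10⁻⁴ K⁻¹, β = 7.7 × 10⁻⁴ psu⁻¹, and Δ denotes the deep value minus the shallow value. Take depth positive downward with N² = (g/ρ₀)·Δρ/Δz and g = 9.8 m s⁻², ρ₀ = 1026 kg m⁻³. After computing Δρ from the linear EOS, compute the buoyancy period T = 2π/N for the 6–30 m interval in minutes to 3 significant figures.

ΔT = -0.3 K, ΔS = +1.68 psu (deep − shallow).
Δρ/ρ₀ = −αΔT + βΔS = 3.00 × 10⁻⁵ + 1.2936 × 10⁻³ = 1.3236 × 10⁻³, so Δρ ≈ 1.358 kg m⁻³.
N² = (g/ρ₀)·Δρ/Δz = g·(Δρ/ρ₀)/Δz = 9.8 × 1.3236 × 10⁻³ / 24 = 5.4047 × 10⁻⁴ s⁻².
N = √(5.4047 × 10⁻⁴) = 0.023248 rad s⁻¹ → T = 2π/N = 270.27 s = 4.5045 min ≈ 4.50 min.

4.50 min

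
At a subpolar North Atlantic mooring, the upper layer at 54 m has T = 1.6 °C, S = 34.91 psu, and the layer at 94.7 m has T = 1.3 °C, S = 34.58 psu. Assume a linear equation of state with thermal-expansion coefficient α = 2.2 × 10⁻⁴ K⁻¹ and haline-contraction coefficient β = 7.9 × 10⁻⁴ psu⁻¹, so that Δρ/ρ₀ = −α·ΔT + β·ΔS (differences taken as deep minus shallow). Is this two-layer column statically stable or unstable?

ΔT = 1.3 − 1.6 = -0.3 K and ΔS = 34.58 − 34.91 = -0.33 psu (deep − shallow).
−αΔT = 6.60 × 10⁻⁵; βΔS = -2.607 × 10⁻⁴; sum Δρ/ρ₀ = -1.947 × 10⁻⁴.
Δρ/ρ₀ < 0, so Δρ < 0: deeper water is lighter → statically unstable; the column would overturn.

unstable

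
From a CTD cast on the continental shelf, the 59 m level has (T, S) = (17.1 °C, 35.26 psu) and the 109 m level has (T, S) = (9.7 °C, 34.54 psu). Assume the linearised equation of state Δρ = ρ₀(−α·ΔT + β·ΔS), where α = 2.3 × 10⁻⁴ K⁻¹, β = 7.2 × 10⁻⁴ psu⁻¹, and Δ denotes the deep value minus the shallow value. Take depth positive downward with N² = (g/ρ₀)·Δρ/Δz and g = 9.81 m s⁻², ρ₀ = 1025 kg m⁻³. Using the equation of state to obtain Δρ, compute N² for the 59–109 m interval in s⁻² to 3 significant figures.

ΔT = -7.4 K, ΔS = -0.72 psu (deep − shallow).
Δρ/ρ₀ = −αΔT + βΔS = 1.702 × 10⁻³ − 5.184 × 10⁻⁴ = 1.1836 × 10⁻³, so Δρ ≈ 1.213 kg m⁻³.
N² = (g/ρ₀)·Δρ/Δz = g·(Δρ/ρ₀)/Δz = 9.81 × 1.1836 × 10⁻³ / 50 = 2.3222 × 10⁻⁴ s⁻² ≈ 2.32 × 10⁻⁴ s⁻².

2.32 × 10⁻⁴ s⁻²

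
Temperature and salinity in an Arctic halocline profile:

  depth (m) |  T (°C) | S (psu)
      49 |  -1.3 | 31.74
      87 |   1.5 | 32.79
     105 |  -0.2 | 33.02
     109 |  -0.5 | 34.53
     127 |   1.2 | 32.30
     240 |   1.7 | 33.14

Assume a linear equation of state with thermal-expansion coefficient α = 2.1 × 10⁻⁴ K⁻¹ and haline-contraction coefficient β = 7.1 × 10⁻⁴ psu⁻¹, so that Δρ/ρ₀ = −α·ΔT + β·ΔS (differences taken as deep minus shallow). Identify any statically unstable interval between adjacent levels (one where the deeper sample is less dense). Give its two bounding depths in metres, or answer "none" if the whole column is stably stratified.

Evaluate Δρ/ρ₀ = −αΔT + βΔS across each adjacent pair:
  49–87 m: −αΔT+βΔS = −(2.1 × 10⁻⁴)(+2.8)+(7.1 × 10⁻⁴)(+1.05) = 1.6 × 10⁻⁴ → stable
  87–105 m: −αΔT+βΔS = −(2.1 × 10⁻⁴)(-1.7)+(7.1 × 10⁻⁴)(+0.23) = 5.2 × 10⁻⁴ → stable
  105–109 m: −αΔT+βΔS = −(2.1 × 10⁻⁴)(-0.3)+(7.1 × 10⁻⁴)(+1.51) = 1.1 × 10⁻³ → stable
  109–127 m: −αΔT+βΔS = −(2.1 × 10⁻⁴)(+1.7)+(7.1 × 10⁻⁴)(-2.23) = -1.9 × 10⁻³ → UNSTABLE
  127–240 m: −αΔT+βΔS = −(2.1 × 10⁻⁴)(+0.5)+(7.1 × 10⁻⁴)(+0.84) = 4.9 × 10⁻⁴ → stable
The 109–127 m interval has Δρ < 0: lighter water underlies denser water.

109–127 m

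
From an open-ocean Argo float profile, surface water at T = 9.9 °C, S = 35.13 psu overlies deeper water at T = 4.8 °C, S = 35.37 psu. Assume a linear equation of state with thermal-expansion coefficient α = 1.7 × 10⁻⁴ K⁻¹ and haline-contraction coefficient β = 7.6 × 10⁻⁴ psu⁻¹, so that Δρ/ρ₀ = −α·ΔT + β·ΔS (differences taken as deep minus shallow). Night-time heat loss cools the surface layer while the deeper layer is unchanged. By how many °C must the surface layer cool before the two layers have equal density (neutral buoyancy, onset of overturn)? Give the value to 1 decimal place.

6.2 °C

Neutral buoyancy requires Δρ = 0, i.e. −α(T_deep − T_surf′) + β(S_deep − S_surf) = 0.
T_surf′ = T_deep − (β/α)·ΔS = 4.8 − (7.6 × 10⁻⁴/1.7 × 10⁻⁴)·(+0.24) = 3.727 °C.
Cooling required: 9.9 − (3.727) = 6.173 °C.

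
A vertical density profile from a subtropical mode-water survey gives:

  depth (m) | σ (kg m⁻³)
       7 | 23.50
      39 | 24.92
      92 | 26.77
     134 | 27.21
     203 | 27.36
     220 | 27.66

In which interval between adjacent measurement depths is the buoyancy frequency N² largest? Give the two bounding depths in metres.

7–39 m

Compute the density gradient over each adjacent pair:
  7–39 m: Δρ/Δz = 1.42/32 = 0.044 kg m⁻⁴
  39–92 m: Δρ/Δz = 1.85/53 = 0.035 kg m⁻⁴
  92–134 m: Δρ/Δz = 0.44/42 = 0.010 kg m⁻⁴
  134–203 m: Δρ/Δz = 0.15/69 = 2.2 × 10⁻³ kg m⁻⁴
  203–220 m: Δρ/Δz = 0.30/17 = 0.018 kg m⁻⁴
The largest gradient is in the 7–39 m interval — the pycnocline.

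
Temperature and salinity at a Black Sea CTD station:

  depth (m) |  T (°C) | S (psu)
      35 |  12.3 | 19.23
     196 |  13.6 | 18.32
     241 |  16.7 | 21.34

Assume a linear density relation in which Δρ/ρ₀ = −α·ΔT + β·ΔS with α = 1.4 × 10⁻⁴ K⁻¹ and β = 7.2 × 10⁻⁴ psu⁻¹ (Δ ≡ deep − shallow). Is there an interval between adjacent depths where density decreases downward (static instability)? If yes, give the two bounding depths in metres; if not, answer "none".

Evaluate Δρ/ρ₀ = −αΔT + βΔS across each adjacent pair:
  35–196 m: −αΔT+βΔS = −(1.4 × 10⁻⁴)(+1.3)+(7.2 × 10⁻⁴)(-0.91) = -8.4 × 10⁻⁴ → UNSTABLE
  196–241 m: −αΔT+βΔS = −(1.4 × 10⁻⁴)(+3.1)+(7.2 × 10⁻⁴)(+3.02) = 1.7 × 10⁻³ → stable
The 35–196 m interval has Δρ < 0: lighter water underlies denser water.

35–196 m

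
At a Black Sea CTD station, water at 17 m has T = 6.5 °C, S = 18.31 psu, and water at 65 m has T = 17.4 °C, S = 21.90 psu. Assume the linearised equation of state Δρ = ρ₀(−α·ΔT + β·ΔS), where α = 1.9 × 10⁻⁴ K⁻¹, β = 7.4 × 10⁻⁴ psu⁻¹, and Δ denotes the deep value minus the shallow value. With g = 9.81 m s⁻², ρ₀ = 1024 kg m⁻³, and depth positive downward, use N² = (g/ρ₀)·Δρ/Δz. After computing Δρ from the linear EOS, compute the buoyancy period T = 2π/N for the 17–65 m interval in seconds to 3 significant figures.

574 s

ΔT = +10.9 K, ΔS = +3.59 psu (deep − shallow).
Δρ/ρ₀ = −αΔT + βΔS = -2.071 × 10⁻³ + 2.6566 × 10⁻³ = 5.856 × 10⁻⁴, so Δρ ≈ 0.5997 kg m⁻³.
N² = (g/ρ₀)·Δρ/Δz = g·(Δρ/ρ₀)/Δz = 9.81 × 5.856 × 10⁻⁴ / 48 = 1.1968 × 10⁻⁴ s⁻².
N = √(1.1968 × 10⁻⁴) = 0.010940 rad s⁻¹ → T = 2π/N = 574.33 s ≈ 574 s.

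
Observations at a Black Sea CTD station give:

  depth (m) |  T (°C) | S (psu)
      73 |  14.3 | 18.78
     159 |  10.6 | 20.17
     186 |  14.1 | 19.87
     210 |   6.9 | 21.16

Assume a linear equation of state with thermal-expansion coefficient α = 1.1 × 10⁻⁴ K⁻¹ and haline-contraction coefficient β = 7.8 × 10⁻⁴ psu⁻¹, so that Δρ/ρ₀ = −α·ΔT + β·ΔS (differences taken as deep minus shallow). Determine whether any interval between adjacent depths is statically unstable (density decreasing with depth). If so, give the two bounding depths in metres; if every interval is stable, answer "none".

159–186 m

Evaluate Δρ/ρ₀ = −αΔT + βΔS across each adjacent pair:
  73–159 m: −αΔT+βΔS = −(1.1 × 10⁻⁴)(-3.7)+(7.8 × 10⁻⁴)(+1.39) = 1.5 × 10⁻³ → stable
  159–186 m: −αΔT+βΔS = −(1.1 × 10⁻⁴)(+3.5)+(7.8 × 10⁻⁴)(-0.30) = -6.2 × 10⁻⁴ → UNSTABLE
  186–210 m: −αΔT+βΔS = −(1.1 × 10⁻⁴)(-7.2)+(7.8 × 10⁻⁴)(+1.29) = 1.8 × 10⁻³ → stable
The 159–186 m interval has Δρ < 0: lighter water underlies denser water.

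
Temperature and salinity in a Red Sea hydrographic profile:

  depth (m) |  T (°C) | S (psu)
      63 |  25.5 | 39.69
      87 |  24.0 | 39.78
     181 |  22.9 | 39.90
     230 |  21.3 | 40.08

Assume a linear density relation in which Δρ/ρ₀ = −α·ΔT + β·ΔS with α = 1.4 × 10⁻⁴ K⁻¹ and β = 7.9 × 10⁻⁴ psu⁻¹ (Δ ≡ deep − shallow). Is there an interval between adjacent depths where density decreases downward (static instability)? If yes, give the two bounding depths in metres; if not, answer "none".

none

Evaluate Δρ/ρ₀ = −αΔT + βΔS across each adjacent pair:
  63–87 m: −αΔT+βΔS = −(1.4 × 10⁻⁴)(-1.5)+(7.9 × 10⁻⁴)(+0.09) = 2.8 × 10⁻⁴ → stable
  87–181 m: −αΔT+βΔS = −(1.4 × 10⁻⁴)(-1.1)+(7.9 × 10⁻⁴)(+0.12) = 2.5 × 10⁻⁴ → stable
  181–230 m: −αΔT+βΔS = −(1.4 × 10⁻⁴)(-1.6)+(7.9 × 10⁻⁴)(+0.18) = 3.7 × 10⁻⁴ → stable
Every interval has Δρ > 0: the column is stably stratified throughout.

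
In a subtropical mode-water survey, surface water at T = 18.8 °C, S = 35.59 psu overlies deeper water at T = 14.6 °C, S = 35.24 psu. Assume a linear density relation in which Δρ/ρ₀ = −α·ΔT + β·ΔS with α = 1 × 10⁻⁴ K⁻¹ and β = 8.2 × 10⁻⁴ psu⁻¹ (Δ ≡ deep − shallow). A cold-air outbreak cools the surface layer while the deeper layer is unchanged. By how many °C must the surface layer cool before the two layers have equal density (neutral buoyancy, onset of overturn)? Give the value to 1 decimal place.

Neutral buoyancy requires Δρ = 0, i.e. −α(T_deep − T_surf′) + β(S_deep − S_surf) = 0.
T_surf′ = T_deep − (β/α)·ΔS = 14.6 − (8.2 × 10⁻⁴/1 × 10⁻⁴)·(-0.35) = 17.470 °C.
Cooling required: 18.8 − (17.470) = 1.330 °C.

1.3 °C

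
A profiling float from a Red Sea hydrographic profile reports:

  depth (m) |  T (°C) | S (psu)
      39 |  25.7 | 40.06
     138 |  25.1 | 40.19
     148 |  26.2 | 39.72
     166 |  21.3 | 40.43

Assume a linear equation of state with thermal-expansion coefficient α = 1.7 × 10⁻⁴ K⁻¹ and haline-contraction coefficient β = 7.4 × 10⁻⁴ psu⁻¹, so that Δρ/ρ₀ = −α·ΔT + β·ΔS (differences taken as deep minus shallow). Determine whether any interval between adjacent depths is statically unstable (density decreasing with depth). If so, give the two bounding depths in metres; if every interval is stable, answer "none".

138–148 m

Evaluate Δρ/ρ₀ = −αΔT + βΔS across each adjacent pair:
  39–138 m: −αΔT+βΔS = −(1.7 × 10⁻⁴)(-0.6)+(7.4 × 10⁻⁴)(+0.13) = 2.0 × 10⁻⁴ → stable
  138–148 m: −αΔT+βΔS = −(1.7 × 10⁻⁴)(+1.1)+(7.4 × 10⁻⁴)(-0.47) = -5.3 × 10⁻⁴ → UNSTABLE
  148–166 m: −αΔT+βΔS = −(1.7 × 10⁻⁴)(-4.9)+(7.4 × 10⁻⁴)(+0.71) = 1.4 × 10⁻³ → stable
The 138–148 m interval has Δρ < 0: lighter water underlies denser water.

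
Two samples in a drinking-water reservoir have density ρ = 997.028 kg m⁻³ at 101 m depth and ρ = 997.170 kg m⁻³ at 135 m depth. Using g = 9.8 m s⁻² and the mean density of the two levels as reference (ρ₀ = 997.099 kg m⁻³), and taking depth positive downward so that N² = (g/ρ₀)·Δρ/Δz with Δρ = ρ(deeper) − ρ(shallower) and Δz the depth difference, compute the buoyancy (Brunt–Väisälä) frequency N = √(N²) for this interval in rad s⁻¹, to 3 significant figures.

6.41 × 10⁻³ rad s⁻¹

Δρ = 997.170 − 997.028 = 0.142 kg m⁻³ over Δz = 135 − 101 = 34 m.
N² = (9.8/997.099) × (0.142/34) = 4.1048 × 10⁻⁵ s⁻².
N = √(4.1048 × 10⁻⁵) = 6.4069 × 10⁻³ rad s⁻¹ ≈ 6.41 × 10⁻³ rad s⁻¹.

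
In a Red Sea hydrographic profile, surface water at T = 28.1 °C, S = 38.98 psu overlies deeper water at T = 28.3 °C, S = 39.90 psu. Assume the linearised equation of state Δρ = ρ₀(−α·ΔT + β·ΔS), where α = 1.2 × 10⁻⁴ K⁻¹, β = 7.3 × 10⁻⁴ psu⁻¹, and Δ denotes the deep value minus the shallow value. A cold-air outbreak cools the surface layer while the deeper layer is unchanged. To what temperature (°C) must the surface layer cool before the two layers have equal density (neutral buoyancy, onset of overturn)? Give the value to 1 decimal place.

22.7 °C

Neutral buoyancy requires Δρ = 0, i.e. −α(T_deep − T_surf′) + β(S_deep − S_surf) = 0.
T_surf′ = T_deep − (β/α)·ΔS = 28.3 − (7.3 × 10⁻⁴/1.2 × 10⁻⁴)·(+0.92) = 22.703 °C.
Cooling required: 28.1 − (22.703) = 5.397 °C.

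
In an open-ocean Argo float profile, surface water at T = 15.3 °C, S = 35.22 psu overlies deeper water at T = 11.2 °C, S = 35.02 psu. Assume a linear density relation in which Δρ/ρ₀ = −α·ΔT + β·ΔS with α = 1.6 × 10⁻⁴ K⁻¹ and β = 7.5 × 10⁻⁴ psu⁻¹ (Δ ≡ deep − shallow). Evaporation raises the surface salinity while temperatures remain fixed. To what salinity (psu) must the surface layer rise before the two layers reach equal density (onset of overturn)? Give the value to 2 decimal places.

Neutral buoyancy requires −α(T_deep − T_surf) + β(S_deep − S_surf′) = 0.
S_surf′ = S_deep − (α/β)·ΔT = 35.02 − (1.6 × 10⁻⁴/7.5 × 10⁻⁴)·(-4.1) = 35.8947 psu.
Increase required: 35.8947 − 35.22 = 0.6747 psu.

35.89 psu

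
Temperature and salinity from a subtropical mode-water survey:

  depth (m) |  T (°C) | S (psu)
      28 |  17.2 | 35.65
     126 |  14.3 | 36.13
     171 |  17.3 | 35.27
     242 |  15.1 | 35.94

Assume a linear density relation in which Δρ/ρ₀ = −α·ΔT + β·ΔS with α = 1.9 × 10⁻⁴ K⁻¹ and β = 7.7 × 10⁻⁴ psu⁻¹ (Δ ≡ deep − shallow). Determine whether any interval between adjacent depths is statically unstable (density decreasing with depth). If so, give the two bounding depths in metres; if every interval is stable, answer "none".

126–171 m

Evaluate Δρ/ρ₀ = −αΔT + βΔS across each adjacent pair:
  28–126 m: −αΔT+βΔS = −(1.9 × 10⁻⁴)(-2.9)+(7.7 × 10⁻⁴)(+0.48) = 9.2 × 10⁻⁴ → stable
  126–171 m: −αΔT+βΔS = −(1.9 × 10⁻⁴)(+3.0)+(7.7 × 10⁻⁴)(-0.86) = -1.2 × 10⁻³ → UNSTABLE
  171–242 m: −αΔT+βΔS = −(1.9 × 10⁻⁴)(-2.2)+(7.7 × 10⁻⁴)(+0.67) = 9.3 × 10⁻⁴ → stable
The 126–171 m interval has Δρ < 0: lighter water underlies denser water.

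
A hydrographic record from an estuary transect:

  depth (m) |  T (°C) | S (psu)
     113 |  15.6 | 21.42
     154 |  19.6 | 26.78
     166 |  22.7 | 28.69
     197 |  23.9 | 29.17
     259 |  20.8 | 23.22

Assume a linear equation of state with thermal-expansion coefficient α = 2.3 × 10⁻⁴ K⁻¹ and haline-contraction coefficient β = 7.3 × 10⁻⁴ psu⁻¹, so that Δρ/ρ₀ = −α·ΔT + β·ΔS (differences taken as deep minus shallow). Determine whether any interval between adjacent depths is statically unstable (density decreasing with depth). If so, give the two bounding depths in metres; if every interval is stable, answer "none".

197–259 m

Evaluate Δρ/ρ₀ = −αΔT + βΔS across each adjacent pair:
  113–154 m: −αΔT+βΔS = −(2.3 × 10⁻⁴)(+4.0)+(7.3 × 10⁻⁴)(+5.36) = 3.0 × 10⁻³ → stable
  154–166 m: −αΔT+βΔS = −(2.3 × 10⁻⁴)(+3.1)+(7.3 × 10⁻⁴)(+1.91) = 6.8 × 10⁻⁴ → stable
  166–197 m: −αΔT+βΔS = −(2.3 × 10⁻⁴)(+1.2)+(7.3 × 10⁻⁴)(+0.48) = 7.4 × 10⁻⁵ → stable
  197–259 m: −αΔT+βΔS = −(2.3 × 10⁻⁴)(-3.1)+(7.3 × 10⁻⁴)(-5.95) = -3.6 × 10⁻³ → UNSTABLE
The 197–259 m interval has Δρ < 0: lighter water underlies denser water.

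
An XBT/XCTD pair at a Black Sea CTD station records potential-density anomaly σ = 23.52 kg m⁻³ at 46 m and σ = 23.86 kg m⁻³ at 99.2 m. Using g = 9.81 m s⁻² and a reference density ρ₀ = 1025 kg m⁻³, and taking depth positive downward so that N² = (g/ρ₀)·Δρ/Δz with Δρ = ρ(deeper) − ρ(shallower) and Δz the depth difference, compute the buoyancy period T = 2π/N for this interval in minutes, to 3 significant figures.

Δρ = 1023.86 − 1023.52 = 0.34 kg m⁻³ over Δz = 99.2 − 46 = 53.2 m.
N² = (9.81/1025) × (0.34/53.2) = 6.1166 × 10⁻⁵ s⁻².
N = √(6.1166 × 10⁻⁵) = 7.8209 × 10⁻³ rad s⁻¹, so T = 2π/N = 803.38 s = 13.390 min ≈ 13.4 min.

13.4 min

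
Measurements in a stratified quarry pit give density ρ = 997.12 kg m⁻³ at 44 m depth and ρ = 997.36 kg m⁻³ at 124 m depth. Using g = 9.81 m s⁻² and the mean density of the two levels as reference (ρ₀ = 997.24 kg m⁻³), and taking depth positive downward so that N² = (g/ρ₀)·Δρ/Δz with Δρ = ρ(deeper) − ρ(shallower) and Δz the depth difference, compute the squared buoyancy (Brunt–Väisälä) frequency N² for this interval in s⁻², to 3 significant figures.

2.95 × 10⁻⁵ s⁻²

Δρ = 997.36 − 997.12 = 0.24 kg m⁻³ over Δz = 124 − 44 = 80 m.
N² = (9.81/997.24) × (0.24/80) = 2.9511 × 10⁻⁵ s⁻² ≈ 2.95 × 10⁻⁵ s⁻².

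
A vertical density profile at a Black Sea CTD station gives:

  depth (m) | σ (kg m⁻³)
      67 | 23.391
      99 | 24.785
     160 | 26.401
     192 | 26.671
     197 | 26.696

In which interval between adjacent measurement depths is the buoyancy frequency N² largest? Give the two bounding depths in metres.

Compute the density gradient over each adjacent pair:
  67–99 m: Δρ/Δz = 1.394/32 = 0.044 kg m⁻⁴
  99–160 m: Δρ/Δz = 1.616/61 = 0.026 kg m⁻⁴
  160–192 m: Δρ/Δz = 0.270/32 = 8.4 × 10⁻³ kg m⁻⁴
  192–197 m: Δρ/Δz = 0.025/5 = 5.0 × 10⁻³ kg m⁻⁴
The largest gradient is in the 67–99 m interval — the pycnocline.

67–99 m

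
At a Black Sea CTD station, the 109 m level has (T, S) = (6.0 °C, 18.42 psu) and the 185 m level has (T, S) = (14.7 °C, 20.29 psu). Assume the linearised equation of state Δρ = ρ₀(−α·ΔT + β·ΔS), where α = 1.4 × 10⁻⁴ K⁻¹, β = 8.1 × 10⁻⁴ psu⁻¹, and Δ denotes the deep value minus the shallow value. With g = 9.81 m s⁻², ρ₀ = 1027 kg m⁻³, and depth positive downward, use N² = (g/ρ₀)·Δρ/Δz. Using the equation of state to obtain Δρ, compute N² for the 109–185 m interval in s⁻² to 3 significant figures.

ΔT = +8.7 K, ΔS = +1.87 psu (deep − shallow).
Δρ/ρ₀ = −αΔT + βΔS = -1.218 × 10⁻³ + 1.5147 × 10⁻³ = 2.967 × 10⁻⁴, so Δρ ≈ 0.3047 kg m⁻³.
N² = (g/ρ₀)·Δρ/Δz = g·(Δρ/ρ₀)/Δz = 9.81 × 2.967 × 10⁻⁴ / 76 = 3.8298 × 10⁻⁵ s⁻² ≈ 3.83 × 10⁻⁵ s⁻².

3.83 × 10⁻⁵ s⁻²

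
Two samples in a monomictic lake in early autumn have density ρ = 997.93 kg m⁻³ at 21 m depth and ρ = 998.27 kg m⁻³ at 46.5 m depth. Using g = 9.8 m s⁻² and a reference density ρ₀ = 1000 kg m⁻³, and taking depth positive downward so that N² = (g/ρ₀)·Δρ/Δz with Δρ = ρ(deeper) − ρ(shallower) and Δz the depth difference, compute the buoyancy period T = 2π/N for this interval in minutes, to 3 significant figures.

9.16 min

Δρ = 998.27 − 997.93 = 0.34 kg m⁻³ over Δz = 46.5 − 21 = 25.5 m.
N² = (9.8/1000) × (0.34/25.5) = 1.3067 × 10⁻⁴ s⁻².
N = √(1.3067 × 10⁻⁴) = 0.011431 rad s⁻¹, so T = 2π/N = 549.66 s = 9.1610 min ≈ 9.16 min.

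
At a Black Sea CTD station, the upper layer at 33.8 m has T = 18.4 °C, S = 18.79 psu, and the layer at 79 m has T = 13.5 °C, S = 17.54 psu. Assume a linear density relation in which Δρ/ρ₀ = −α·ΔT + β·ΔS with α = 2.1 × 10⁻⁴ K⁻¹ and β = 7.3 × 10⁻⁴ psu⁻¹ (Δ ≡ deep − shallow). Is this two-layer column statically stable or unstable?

stable

ΔT = 13.5 − 18.4 = -4.9 K and ΔS = 17.54 − 18.79 = -1.25 psu (deep − shallow).
−αΔT = 1.029 × 10⁻³; βΔS = -9.125 × 10⁻⁴; sum Δρ/ρ₀ = 1.165 × 10⁻⁴.
Δρ/ρ₀ > 0, so Δρ > 0: deeper water is denser → statically stable.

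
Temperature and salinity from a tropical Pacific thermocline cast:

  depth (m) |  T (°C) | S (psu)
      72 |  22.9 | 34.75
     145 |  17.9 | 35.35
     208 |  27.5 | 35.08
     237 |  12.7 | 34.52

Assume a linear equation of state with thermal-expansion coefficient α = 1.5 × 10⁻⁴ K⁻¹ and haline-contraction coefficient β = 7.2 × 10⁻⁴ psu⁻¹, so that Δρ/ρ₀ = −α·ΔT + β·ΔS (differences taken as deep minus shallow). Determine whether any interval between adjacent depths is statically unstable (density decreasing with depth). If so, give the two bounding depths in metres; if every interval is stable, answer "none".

145–208 m

Evaluate Δρ/ρ₀ = −αΔT + βΔS across each adjacent pair:
  72–145 m: −αΔT+βΔS = −(1.5 × 10⁻⁴)(-5.0)+(7.2 × 10⁻⁴)(+0.60) = 1.2 × 10⁻³ → stable
  145–208 m: −αΔT+βΔS = −(1.5 × 10⁻⁴)(+9.6)+(7.2 × 10⁻⁴)(-0.27) = -1.6 × 10⁻³ → UNSTABLE
  208–237 m: −αΔT+βΔS = −(1.5 × 10⁻⁴)(-14.8)+(7.2 × 10⁻⁴)(-0.56) = 1.8 × 10⁻³ → stable
The 145–208 m interval has Δρ < 0: lighter water underlies denser water.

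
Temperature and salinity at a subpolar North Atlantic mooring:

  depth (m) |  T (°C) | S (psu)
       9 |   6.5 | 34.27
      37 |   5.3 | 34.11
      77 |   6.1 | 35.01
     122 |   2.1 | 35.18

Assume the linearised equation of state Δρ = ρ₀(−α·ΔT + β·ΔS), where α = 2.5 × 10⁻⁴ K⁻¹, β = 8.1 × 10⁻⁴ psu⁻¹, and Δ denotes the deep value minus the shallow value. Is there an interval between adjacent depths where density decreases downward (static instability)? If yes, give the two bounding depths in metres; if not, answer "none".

none

Evaluate Δρ/ρ₀ = −αΔT + βΔS across each adjacent pair:
  9–37 m: −αΔT+βΔS = −(2.5 × 10⁻⁴)(-1.2)+(8.1 × 10⁻⁴)(-0.16) = 1.7 × 10⁻⁴ → stable
  37–77 m: −αΔT+βΔS = −(2.5 × 10⁻⁴)(+0.8)+(8.1 × 10⁻⁴)(+0.90) = 5.3 × 10⁻⁴ → stable
  77–122 m: −αΔT+βΔS = −(2.5 × 10⁻⁴)(-4.0)+(8.1 × 10⁻⁴)(+0.17) = 1.1 × 10⁻³ → stable
Every interval has Δρ > 0: the column is stably stratified throughout.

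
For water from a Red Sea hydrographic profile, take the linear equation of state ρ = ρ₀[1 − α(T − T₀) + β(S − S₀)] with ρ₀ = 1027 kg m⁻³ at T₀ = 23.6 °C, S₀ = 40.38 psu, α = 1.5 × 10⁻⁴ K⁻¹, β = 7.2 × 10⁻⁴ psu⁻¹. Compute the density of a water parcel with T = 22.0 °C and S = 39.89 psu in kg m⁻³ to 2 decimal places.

1026.88 kg m⁻³

T − T₀ = -1.6 K, S − S₀ = -0.49 psu.
Bracket = 1 − α·(-1.6) + β·(-0.49) = 1 + (-1.128 × 10⁻⁴) = 0.9998872.
ρ = 1027 × 0.9998872 = 1026.88 kg m⁻³.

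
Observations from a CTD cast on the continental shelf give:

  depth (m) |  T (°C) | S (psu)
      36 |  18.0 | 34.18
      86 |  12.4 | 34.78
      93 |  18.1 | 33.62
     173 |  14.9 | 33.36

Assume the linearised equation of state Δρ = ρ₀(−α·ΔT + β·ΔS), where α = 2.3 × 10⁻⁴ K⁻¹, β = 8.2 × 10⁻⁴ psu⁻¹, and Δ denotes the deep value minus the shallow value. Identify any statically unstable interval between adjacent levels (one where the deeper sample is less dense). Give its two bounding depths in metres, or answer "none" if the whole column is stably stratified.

Evaluate Δρ/ρ₀ = −αΔT + βΔS across each adjacent pair:
  36–86 m: −αΔT+βΔS = −(2.3 × 10⁻⁴)(-5.6)+(8.2 × 10⁻⁴)(+0.60) = 1.8 × 10⁻³ → stable
  86–93 m: −αΔT+βΔS = −(2.3 × 10⁻⁴)(+5.7)+(8.2 × 10⁻⁴)(-1.16) = -2.3 × 10⁻³ → UNSTABLE
  93–173 m: −αΔT+βΔS = −(2.3 × 10⁻⁴)(-3.2)+(8.2 × 10⁻⁴)(-0.26) = 5.2 × 10⁻⁴ → stable
The 86–93 m interval has Δρ < 0: lighter water underlies denser water.

86–93 m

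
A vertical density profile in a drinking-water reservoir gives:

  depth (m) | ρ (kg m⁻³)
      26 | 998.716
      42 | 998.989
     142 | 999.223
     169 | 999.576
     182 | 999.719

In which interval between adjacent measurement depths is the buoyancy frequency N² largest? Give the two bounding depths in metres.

Compute the density gradient over each adjacent pair:
  26–42 m: Δρ/Δz = 0.273/16 = 0.017 kg m⁻⁴
  42–142 m: Δρ/Δz = 0.234/100 = 2.3 × 10⁻³ kg m⁻⁴
  142–169 m: Δρ/Δz = 0.353/27 = 0.013 kg m⁻⁴
  169–182 m: Δρ/Δz = 0.143/13 = 0.011 kg m⁻⁴
The largest gradient is in the 26–42 m interval — the pycnocline.

26–42 m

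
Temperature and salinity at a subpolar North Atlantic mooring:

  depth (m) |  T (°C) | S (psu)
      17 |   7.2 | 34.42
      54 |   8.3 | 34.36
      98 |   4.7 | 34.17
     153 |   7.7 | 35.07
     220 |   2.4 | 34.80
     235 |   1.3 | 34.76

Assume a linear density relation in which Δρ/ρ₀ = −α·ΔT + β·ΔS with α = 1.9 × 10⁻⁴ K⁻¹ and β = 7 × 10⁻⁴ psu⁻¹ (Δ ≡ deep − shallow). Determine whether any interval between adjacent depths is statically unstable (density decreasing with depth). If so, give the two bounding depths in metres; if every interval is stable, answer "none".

Evaluate Δρ/ρ₀ = −αΔT + βΔS across each adjacent pair:
  17–54 m: −αΔT+βΔS = −(1.9 × 10⁻⁴)(+1.1)+(7 × 10⁻⁴)(-0.06) = -2.5 × 10⁻⁴ → UNSTABLE
  54–98 m: −αΔT+βΔS = −(1.9 × 10⁻⁴)(-3.6)+(7 × 10⁻⁴)(-0.19) = 5.5 × 10⁻⁴ → stable
  98–153 m: −αΔT+βΔS = −(1.9 × 10⁻⁴)(+3.0)+(7 × 10⁻⁴)(+0.90) = 6.0 × 10⁻⁵ → stable
  153–220 m: −αΔT+βΔS = −(1.9 × 10⁻⁴)(-5.3)+(7 × 10⁻⁴)(-0.27) = 8.2 × 10⁻⁴ → stable
  220–235 m: −αΔT+βΔS = −(1.9 × 10⁻⁴)(-1.1)+(7 × 10⁻⁴)(-0.04) = 1.8 × 10⁻⁴ → stable
The 17–54 m interval has Δρ < 0: lighter water underlies denser water.

17–54 m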